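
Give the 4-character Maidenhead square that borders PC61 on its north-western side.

PC52

Longitude square 6; −1 → 5.
Latitude square 1; +1 → 2.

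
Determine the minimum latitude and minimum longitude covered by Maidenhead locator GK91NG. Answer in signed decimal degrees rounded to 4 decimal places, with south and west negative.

11.2500, -40.9167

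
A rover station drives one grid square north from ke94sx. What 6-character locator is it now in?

KE95sa

Latitude subsquare x = 23; +1 → 24, wraps to 0 = a, carry into square.
Latitude square 4; +1 → 5.
The longitude characters are unchanged.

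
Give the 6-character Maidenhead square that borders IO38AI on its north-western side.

Longitude subsquare a = 0; −1 → -1, wraps to 23 = x, carry into square.
Longitude square 3; −1 → 2.
Latitude subsquare i = 8; +1 → 9 = j.

IO28xj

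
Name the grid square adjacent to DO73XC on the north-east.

DO83ad

Longitude subsquare x = 23; +1 → 24, wraps to 0 = a, carry into square.
Longitude square 7; +1 → 8.
Latitude subsquare c = 2; +1 → 3 = d.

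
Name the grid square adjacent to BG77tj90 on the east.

Longitude extended square 9; +1 → 10, wraps to 0, carry into subsquare.
Longitude subsquare t = 19; +1 → 20 = u.
The latitude characters are unchanged.

BG77uj00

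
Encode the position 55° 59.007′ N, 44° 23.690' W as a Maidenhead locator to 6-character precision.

Shift to the Maidenhead origin (180°W, 90°S): lon 135.6052, lat 145.9835.
Field: 135.6052/20 → 6 → G, 145.9835/10 → 14 → O; chars GO.
Square: 15.6052/2 → 7, 5.9835/1 → 5; chars 75.
Subsquare: 1.6052/0.0833333 → 19 → t, 0.9835/0.0416667 → 23 → x; chars tx.

GO75tx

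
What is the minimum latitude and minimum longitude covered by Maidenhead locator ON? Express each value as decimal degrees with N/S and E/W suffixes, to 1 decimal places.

Field O=14, N=13: +14·20° lon, +13·10° lat → SW at lon 100°, lat 40°.
latitude 40.0° N, longitude 100.0° E.

40.0° N, 100.0° E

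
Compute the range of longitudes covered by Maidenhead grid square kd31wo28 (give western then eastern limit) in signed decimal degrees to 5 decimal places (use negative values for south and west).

27.85000, 27.85833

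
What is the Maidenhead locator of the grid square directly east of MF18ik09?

Longitude extended square 0; +1 → 1.
The latitude characters are unchanged.

MF18ik19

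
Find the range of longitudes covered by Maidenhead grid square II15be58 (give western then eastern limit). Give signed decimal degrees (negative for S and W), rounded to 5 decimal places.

-17.87500, -17.86667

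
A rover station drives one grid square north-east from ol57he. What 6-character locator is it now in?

OL57if

Longitude subsquare h = 7; +1 → 8 = i.
Latitude subsquare e = 4; +1 → 5 = f.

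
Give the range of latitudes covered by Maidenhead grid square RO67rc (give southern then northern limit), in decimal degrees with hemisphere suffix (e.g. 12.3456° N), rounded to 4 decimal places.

57.0833° N, 57.1250° N

Field R=17, O=14: +17·20° lon, +14·10° lat → SW at lon 160°, lat 50°.
Square 6, 7: +6·2° lon, +7·1° lat → SW at lon 172°, lat 57°.
Subsquare r=17, c=2: +17·0.0833333° lon, +2·0.0416667° lat → SW at lon 173.417°, lat 57.0833°.
Cell spans 0.0833333° lon × 0.0416667° lat.
south 57.0833° N, north 57.1250° N.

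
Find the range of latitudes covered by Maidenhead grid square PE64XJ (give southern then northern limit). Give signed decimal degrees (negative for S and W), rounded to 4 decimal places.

-45.6250, -45.5833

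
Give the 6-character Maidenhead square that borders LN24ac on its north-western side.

LN14xd

Longitude subsquare a = 0; −1 → -1, wraps to 23 = x, carry into square.
Longitude square 2; −1 → 1.
Latitude subsquare c = 2; +1 → 3 = d.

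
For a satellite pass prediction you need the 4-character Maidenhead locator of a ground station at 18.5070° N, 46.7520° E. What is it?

LK38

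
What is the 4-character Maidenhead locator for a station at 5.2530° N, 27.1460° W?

HJ65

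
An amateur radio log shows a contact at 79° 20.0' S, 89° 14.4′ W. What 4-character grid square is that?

Add 180° to longitude and 90° to latitude: 90.76, 10.67.
Field: 90.76/20 → 4 → E, 10.67/10 → 1 → B; chars EB.
Square: 10.76/2 → 5, 0.67/1 → 0; chars 50.

EB50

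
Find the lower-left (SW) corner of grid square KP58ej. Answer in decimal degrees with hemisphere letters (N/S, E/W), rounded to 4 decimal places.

Field K=10, P=15: +10·20° lon, +15·10° lat → SW at lon 20°, lat 60°.
Square 5, 8: +5·2° lon, +8·1° lat → SW at lon 30°, lat 68°.
Subsquare e=4, j=9: +4·0.0833333° lon, +9·0.0416667° lat → SW at lon 30.3333°, lat 68.375°.
latitude 68.3750° N, longitude 30.3333° E.

68.3750° N, 30.3333° E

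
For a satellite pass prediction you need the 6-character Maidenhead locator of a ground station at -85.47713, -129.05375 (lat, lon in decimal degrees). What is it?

CA54lm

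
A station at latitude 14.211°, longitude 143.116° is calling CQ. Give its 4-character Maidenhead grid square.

QK14

Add 180° to longitude and 90° to latitude: 323.12, 104.21.
Field: lon ⌊323.12/20⌋ = 16 → Q; lat ⌊104.21/10⌋ = 10 → K.
Square: lon ⌊3.12/2⌋ = 1; lat ⌊4.21/1⌋ = 4.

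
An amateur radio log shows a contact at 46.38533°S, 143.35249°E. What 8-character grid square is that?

Add 180° to longitude and 90° to latitude: 323.35249, 43.61467.
Field: 323.35249/20 → 16 → Q, 43.61467/10 → 4 → E; chars QE.
Square: 3.35249/2 → 1, 3.61467/1 → 3; chars 13.
Subsquare: 1.35249/0.0833333 → 16 → q, 0.61467/0.0416667 → 14 → o; chars qo.
Extended square: 0.01916/0.00833333 → 2, 0.03134/0.00416667 → 7; chars 27.

QE13qo27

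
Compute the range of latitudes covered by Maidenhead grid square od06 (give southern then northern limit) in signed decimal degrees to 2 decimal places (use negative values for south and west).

Field O=14, D=3: +14·20° lon, +3·10° lat → SW at lon 100°, lat -60°.
Square 0, 6: +0·2° lon, +6·1° lat → SW at lon 100°, lat -54°.
Cell spans 2° lon × 1° lat.
south -54.00, north -53.00.

-54.00, -53.00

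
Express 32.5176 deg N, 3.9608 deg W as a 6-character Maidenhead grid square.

IM82am

Shift to the Maidenhead origin (180°W, 90°S): lon 176.0392, lat 122.5176.
Field (20°×10°, letters A–R): lon ⌊176.0392/20⌋ = 8 → I; lat ⌊122.5176/10⌋ = 12 → M.
Square (2°×1°, digits 0–9): lon ⌊16.0392/2⌋ = 8; lat ⌊2.5176/1⌋ = 2.
Subsquare (5′×2.5′, letters a–x): lon ⌊0.0392/0.0833333⌋ = 0 → a; lat ⌊0.5176/0.0416667⌋ = 12 → m.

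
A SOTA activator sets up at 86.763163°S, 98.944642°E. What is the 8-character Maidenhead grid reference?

NA93lf36

Offset from 180°W / 90°S: lon 278.94464°, lat 3.23684°.
Field: 278.94464/20 → 13 → N, 3.23684/10 → 0 → A; chars NA.
Square: 18.94464/2 → 9, 3.23684/1 → 3; chars 93.
Subsquare: 0.94464/0.0833333 → 11 → l, 0.23684/0.0416667 → 5 → f; chars lf.
Extended square: 0.02798/0.00833333 → 3, 0.02850/0.00416667 → 6; chars 36.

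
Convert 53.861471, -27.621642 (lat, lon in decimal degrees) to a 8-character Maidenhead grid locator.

Shift to the Maidenhead origin (180°W, 90°S): lon 152.37836, lat 143.86147.
Field: lon ⌊152.37836/20⌋ = 7 → H; lat ⌊143.86147/10⌋ = 14 → O.
Square: lon ⌊12.37836/2⌋ = 6; lat ⌊3.86147/1⌋ = 3.
Subsquare: lon ⌊0.37836/0.0833333⌋ = 4 → e; lat ⌊0.86147/0.0416667⌋ = 20 → u.
Extended square: lon ⌊0.04502/0.00833333⌋ = 5; lat ⌊0.02814/0.00416667⌋ = 6.

HO63eu56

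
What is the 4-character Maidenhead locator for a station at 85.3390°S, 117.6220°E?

OA84

Add 180° to longitude and 90° to latitude: 297.62, 4.66.
Field: lon ⌊297.62/20⌋ = 14 → O; lat ⌊4.66/10⌋ = 0 → A.
Square: lon ⌊17.62/2⌋ = 8; lat ⌊4.66/1⌋ = 4.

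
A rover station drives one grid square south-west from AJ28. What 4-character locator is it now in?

AJ17

Longitude square 2; −1 → 1.
Latitude square 8; −1 → 7.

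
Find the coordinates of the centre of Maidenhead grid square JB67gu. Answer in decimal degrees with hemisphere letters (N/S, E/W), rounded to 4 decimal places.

Field J=9, B=1: +9·20° lon, +1·10° lat → SW at lon 0°, lat -80°.
Square 6, 7: +6·2° lon, +7·1° lat → SW at lon 12°, lat -73°.
Subsquare g=6, u=20: +6·0.0833333° lon, +20·0.0416667° lat → SW at lon 12.5°, lat -72.1667°.
Cell spans 0.0833333° lon × 0.0416667° lat. Centre is SW corner plus half of each.
latitude 72.1458° S, longitude 12.5417° E.

72.1458° S, 12.5417° E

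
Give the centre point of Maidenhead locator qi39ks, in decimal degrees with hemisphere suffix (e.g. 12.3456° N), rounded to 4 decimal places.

Field Q=16, I=8: +16·20° lon, +8·10° lat → SW at lon 140°, lat -10°.
Square 3, 9: +3·2° lon, +9·1° lat → SW at lon 146°, lat -1°.
Subsquare k=10, s=18: +10·0.0833333° lon, +18·0.0416667° lat → SW at lon 146.833°, lat -0.25°.
Cell spans 0.0833333° lon × 0.0416667° lat. Centre is SW corner plus half of each.
latitude 0.2292° S, longitude 146.8750° E.

0.2292° S, 146.8750° E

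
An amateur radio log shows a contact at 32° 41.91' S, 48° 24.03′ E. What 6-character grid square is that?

LF47eh

Add 180° to longitude and 90° to latitude: 228.4005, 57.3015.
Field (20°×10°, letters A–R): 228.4005/20 → 11 → L, 57.3015/10 → 5 → F; chars LF.
Square (2°×1°, digits 0–9): 8.4005/2 → 4, 7.3015/1 → 7; chars 47.
Subsquare (5′×2.5′, letters a–x): 0.4005/0.0833333 → 4 → e, 0.3015/0.0416667 → 7 → h; chars eh.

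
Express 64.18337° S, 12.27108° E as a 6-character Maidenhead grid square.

JC65dt

Shift to the Maidenhead origin (180°W, 90°S): lon 192.2711, lat 25.8166.
Field: 192.2711/20 → 9 → J, 25.8166/10 → 2 → C; chars JC.
Square: 12.2711/2 → 6, 5.8166/1 → 5; chars 65.
Subsquare: 0.2711/0.0833333 → 3 → d, 0.8166/0.0416667 → 19 → t; chars dt.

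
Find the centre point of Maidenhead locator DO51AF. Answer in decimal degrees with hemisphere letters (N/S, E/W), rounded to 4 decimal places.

51.2292° N, 109.9583° W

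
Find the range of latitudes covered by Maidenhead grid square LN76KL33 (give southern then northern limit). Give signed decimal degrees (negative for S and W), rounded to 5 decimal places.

Field L=11, N=13: +11·20° lon, +13·10° lat → SW at lon 40°, lat 40°.
Square 7, 6: +7·2° lon, +6·1° lat → SW at lon 54°, lat 46°.
Subsquare k=10, l=11: +10·0.0833333° lon, +11·0.0416667° lat → SW at lon 54.8333°, lat 46.4583°.
Extended square 3, 3: +3·0.00833333° lon, +3·0.00416667° lat → SW at lon 54.8583°, lat 46.4708°.
Cell spans 0.00833333° lon × 0.00416667° lat.
south 46.47083, north 46.47500.

46.47083, 46.47500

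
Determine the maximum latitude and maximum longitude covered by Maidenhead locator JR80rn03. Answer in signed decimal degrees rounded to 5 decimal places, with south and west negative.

80.55833, 17.42500

Field J=9, R=17: +9·20° lon, +17·10° lat → SW at lon 0°, lat 80°.
Square 8, 0: +8·2° lon, +0·1° lat → SW at lon 16°, lat 80°.
Subsquare r=17, n=13: +17·0.0833333° lon, +13·0.0416667° lat → SW at lon 17.4167°, lat 80.5417°.
Extended square 0, 3: +0·0.00833333° lon, +3·0.00416667° lat → SW at lon 17.4167°, lat 80.5542°.
Cell spans 0.00833333° lon × 0.00416667° lat. NE corner is SW corner plus one full cell.
latitude 80.55833, longitude 17.42500.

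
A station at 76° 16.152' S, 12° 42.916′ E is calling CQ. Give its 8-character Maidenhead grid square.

Add 180° to longitude and 90° to latitude: 192.71527, 13.73080.
Field: 192.71527/20 → 9 → J, 13.73080/10 → 1 → B; chars JB.
Square: 12.71527/2 → 6, 3.73080/1 → 3; chars 63.
Subsquare: 0.71527/0.0833333 → 8 → i, 0.73080/0.0416667 → 17 → r; chars ir.
Extended square: 0.04860/0.00833333 → 5, 0.02247/0.00416667 → 5; chars 55.

JB63ir55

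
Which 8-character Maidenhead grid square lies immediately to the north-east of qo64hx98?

Longitude extended square 9; +1 → 10, wraps to 0, carry into subsquare.
Longitude subsquare h = 7; +1 → 8 = i.
Latitude extended square 8; +1 → 9.

QO64ix09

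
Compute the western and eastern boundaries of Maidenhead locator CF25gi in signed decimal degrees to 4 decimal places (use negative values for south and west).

Field C=2, F=5: +2·20° lon, +5·10° lat → SW at lon -140°, lat -40°.
Square 2, 5: +2·2° lon, +5·1° lat → SW at lon -136°, lat -35°.
Subsquare g=6, i=8: +6·0.0833333° lon, +8·0.0416667° lat → SW at lon -135.5°, lat -34.6667°.
Cell spans 0.0833333° lon × 0.0416667° lat.
west -135.5000, east -135.4167.

-135.5000, -135.4167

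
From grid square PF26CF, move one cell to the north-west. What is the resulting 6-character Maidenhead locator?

PF26bg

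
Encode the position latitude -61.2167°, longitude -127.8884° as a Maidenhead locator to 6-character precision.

CC68bs

Add 180° to longitude and 90° to latitude: 52.1116, 28.7833.
Field (20°×10°, letters A–R): 52.1116/20 → 2 → C, 28.7833/10 → 2 → C; chars CC.
Square (2°×1°, digits 0–9): 12.1116/2 → 6, 8.7833/1 → 8; chars 68.
Subsquare (5′×2.5′, letters a–x): 0.1116/0.0833333 → 1 → b, 0.7833/0.0416667 → 18 → s; chars bs.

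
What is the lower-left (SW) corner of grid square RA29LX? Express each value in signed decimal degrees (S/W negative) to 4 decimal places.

-80.0417, 164.9167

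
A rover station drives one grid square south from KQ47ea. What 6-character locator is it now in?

Latitude subsquare a = 0; −1 → -1, wraps to 23 = x, carry into square.
Latitude square 7; −1 → 6.
The longitude characters are unchanged.

KQ46ex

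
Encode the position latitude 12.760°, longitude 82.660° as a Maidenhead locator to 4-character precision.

NK12

Shift to the Maidenhead origin (180°W, 90°S): lon 262.66, lat 102.76.
Field: lon ⌊262.66/20⌋ = 13 → N; lat ⌊102.76/10⌋ = 10 → K.
Square: lon ⌊2.66/2⌋ = 1; lat ⌊2.76/1⌋ = 2.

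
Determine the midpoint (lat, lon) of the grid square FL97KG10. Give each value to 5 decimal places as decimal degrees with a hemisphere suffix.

Field F=5, L=11: +5·20° lon, +11·10° lat → SW at lon -80°, lat 20°.
Square 9, 7: +9·2° lon, +7·1° lat → SW at lon -62°, lat 27°.
Subsquare k=10, g=6: +10·0.0833333° lon, +6·0.0416667° lat → SW at lon -61.1667°, lat 27.25°.
Extended square 1, 0: +1·0.00833333° lon, +0·0.00416667° lat → SW at lon -61.1583°, lat 27.25°.
Cell spans 0.00833333° lon × 0.00416667° lat. Centre is SW corner plus half of each.
latitude 27.25208° N, longitude 61.15417° W.

27.25208° N, 61.15417° W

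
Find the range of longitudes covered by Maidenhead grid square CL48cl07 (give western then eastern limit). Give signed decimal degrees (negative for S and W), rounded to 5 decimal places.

-131.83333, -131.82500

Field C=2, L=11: +2·20° lon, +11·10° lat → SW at lon -140°, lat 20°.
Square 4, 8: +4·2° lon, +8·1° lat → SW at lon -132°, lat 28°.
Subsquare c=2, l=11: +2·0.0833333° lon, +11·0.0416667° lat → SW at lon -131.833°, lat 28.4583°.
Extended square 0, 7: +0·0.00833333° lon, +7·0.00416667° lat → SW at lon -131.833°, lat 28.4875°.
Cell spans 0.00833333° lon × 0.00416667° lat.
west -131.83333, east -131.82500.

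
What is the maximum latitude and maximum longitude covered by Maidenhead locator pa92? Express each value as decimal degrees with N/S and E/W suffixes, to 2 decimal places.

Field P=15, A=0: +15·20° lon, +0·10° lat → SW at lon 120°, lat -90°.
Square 9, 2: +9·2° lon, +2·1° lat → SW at lon 138°, lat -88°.
Cell spans 2° lon × 1° lat. NE corner is SW corner plus one full cell.
latitude 87.00° S, longitude 140.00° E.

87.00° S, 140.00° E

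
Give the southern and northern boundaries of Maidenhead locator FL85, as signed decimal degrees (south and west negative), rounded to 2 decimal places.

Field F=5, L=11: +5·20° lon, +11·10° lat → SW at lon -80°, lat 20°.
Square 8, 5: +8·2° lon, +5·1° lat → SW at lon -64°, lat 25°.
Cell spans 2° lon × 1° lat.
south 25.00, north 26.00.

25.00, 26.00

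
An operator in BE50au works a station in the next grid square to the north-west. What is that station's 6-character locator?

Longitude subsquare a = 0; −1 → -1, wraps to 23 = x, carry into square.
Longitude square 5; −1 → 4.
Latitude subsquare u = 20; +1 → 21 = v.

BE40xv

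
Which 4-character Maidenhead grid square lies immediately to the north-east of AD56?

AD67

Longitude square 5; +1 → 6.
Latitude square 6; +1 → 7.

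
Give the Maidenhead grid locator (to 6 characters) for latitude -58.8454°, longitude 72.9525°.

MD61ld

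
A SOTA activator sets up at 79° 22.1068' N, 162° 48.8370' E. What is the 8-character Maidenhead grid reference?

Shift to the Maidenhead origin (180°W, 90°S): lon 342.81395, lat 169.36845.
Field: 342.81395/20 → 17 → R, 169.36845/10 → 16 → Q; chars RQ.
Square: 2.81395/2 → 1, 9.36845/1 → 9; chars 19.
Subsquare: 0.81395/0.0833333 → 9 → j, 0.36845/0.0416667 → 8 → i; chars ji.
Extended square: 0.06395/0.00833333 → 7, 0.03511/0.00416667 → 8; chars 78.

RQ19ji78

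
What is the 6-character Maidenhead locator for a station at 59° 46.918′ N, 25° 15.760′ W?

Add 180° to longitude and 90° to latitude: 154.7373, 149.7820.
Field (20°×10°, letters A–R): 154.7373/20 → 7 → H, 149.7820/10 → 14 → O; chars HO.
Square (2°×1°, digits 0–9): 14.7373/2 → 7, 9.7820/1 → 9; chars 79.
Subsquare (5′×2.5′, letters a–x): 0.7373/0.0833333 → 8 → i, 0.7820/0.0416667 → 18 → s; chars is.

HO79is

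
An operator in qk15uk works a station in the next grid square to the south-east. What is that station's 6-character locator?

QK15vj

Longitude subsquare u = 20; +1 → 21 = v.
Latitude subsquare k = 10; −1 → 9 = j.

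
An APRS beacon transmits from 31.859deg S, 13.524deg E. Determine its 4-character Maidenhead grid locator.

JF68

Shift to the Maidenhead origin (180°W, 90°S): lon 193.52, lat 58.14.
Field: lon ⌊193.52/20⌋ = 9 → J; lat ⌊58.14/10⌋ = 5 → F.
Square: lon ⌊13.52/2⌋ = 6; lat ⌊8.14/1⌋ = 8.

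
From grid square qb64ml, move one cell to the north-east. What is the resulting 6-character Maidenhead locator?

QB64nm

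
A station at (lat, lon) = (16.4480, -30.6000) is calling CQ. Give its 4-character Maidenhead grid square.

Shift to the Maidenhead origin (180°W, 90°S): lon 149.40, lat 106.45.
Field: lon ⌊149.40/20⌋ = 7 → H; lat ⌊106.45/10⌋ = 10 → K.
Square: lon ⌊9.40/2⌋ = 4; lat ⌊6.45/1⌋ = 6.

HK46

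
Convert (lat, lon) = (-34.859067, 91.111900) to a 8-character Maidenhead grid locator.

Shift to the Maidenhead origin (180°W, 90°S): lon 271.11190, lat 55.14093.
Field (20°×10°, letters A–R): 271.11190/20 → 13 → N, 55.14093/10 → 5 → F; chars NF.
Square (2°×1°, digits 0–9): 11.11190/2 → 5, 5.14093/1 → 5; chars 55.
Subsquare (5′×2.5′, letters a–x): 1.11190/0.0833333 → 13 → n, 0.14093/0.0416667 → 3 → d; chars nd.
Extended square (30″×15″, digits 0–9): 0.02857/0.00833333 → 3, 0.01593/0.00416667 → 3; chars 33.

NF55nd33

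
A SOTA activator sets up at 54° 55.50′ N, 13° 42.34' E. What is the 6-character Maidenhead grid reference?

JO64uw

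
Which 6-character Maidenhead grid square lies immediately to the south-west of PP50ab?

PP40xa

Longitude subsquare a = 0; −1 → -1, wraps to 23 = x, carry into square.
Longitude square 5; −1 → 4.
Latitude subsquare b = 1; −1 → 0 = a.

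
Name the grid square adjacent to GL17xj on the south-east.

GL27ai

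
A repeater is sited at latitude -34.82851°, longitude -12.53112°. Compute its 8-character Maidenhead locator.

Offset from 180°W / 90°S: lon 167.46888°, lat 55.17149°.
Field: 167.46888/20 → 8 → I, 55.17149/10 → 5 → F; chars IF.
Square: 7.46888/2 → 3, 5.17149/1 → 5; chars 35.
Subsquare: 1.46888/0.0833333 → 17 → r, 0.17149/0.0416667 → 4 → e; chars re.
Extended square: 0.05221/0.00833333 → 6, 0.00482/0.00416667 → 1; chars 61.

IF35re61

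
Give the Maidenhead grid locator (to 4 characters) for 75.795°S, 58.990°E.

LB94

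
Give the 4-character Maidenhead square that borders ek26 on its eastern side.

EK36

Longitude square 2; +1 → 3.
The latitude characters are unchanged.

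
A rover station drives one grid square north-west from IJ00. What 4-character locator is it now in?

HJ91

Longitude square 0; −1 → -1, wraps to 9, carry into field.
Longitude field I = 8; −1 → 7 = H.
Latitude square 0; +1 → 1.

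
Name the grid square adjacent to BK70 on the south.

Latitude square 0; −1 → -1, wraps to 9, carry into field.
Latitude field K = 10; −1 → 9 = J.
The longitude characters are unchanged.

BJ79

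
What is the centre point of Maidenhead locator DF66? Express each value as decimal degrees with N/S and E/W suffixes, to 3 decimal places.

Field D=3, F=5: +3·20° lon, +5·10° lat → SW at lon -120°, lat -40°.
Square 6, 6: +6·2° lon, +6·1° lat → SW at lon -108°, lat -34°.
Cell spans 2° lon × 1° lat. Centre is SW corner plus half of each.
latitude 33.500° S, longitude 107.000° W.

33.500° S, 107.000° W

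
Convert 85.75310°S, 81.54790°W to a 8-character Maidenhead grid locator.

Offset from 180°W / 90°S: lon 98.45210°, lat 4.24690°.
Field: 98.45210/20 → 4 → E, 4.24690/10 → 0 → A; chars EA.
Square: 18.45210/2 → 9, 4.24690/1 → 4; chars 94.
Subsquare: 0.45210/0.0833333 → 5 → f, 0.24690/0.0416667 → 5 → f; chars ff.
Extended square: 0.03543/0.00833333 → 4, 0.03857/0.00416667 → 9; chars 49.

EA94ff49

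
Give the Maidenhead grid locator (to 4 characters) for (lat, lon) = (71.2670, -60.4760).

Shift to the Maidenhead origin (180°W, 90°S): lon 119.52, lat 161.27.
Field: lon ⌊119.52/20⌋ = 5 → F; lat ⌊161.27/10⌋ = 16 → Q.
Square: lon ⌊19.52/2⌋ = 9; lat ⌊1.27/1⌋ = 1.

FQ91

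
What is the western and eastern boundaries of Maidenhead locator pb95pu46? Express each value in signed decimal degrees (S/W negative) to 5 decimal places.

139.28333, 139.29167

Field P=15, B=1: +15·20° lon, +1·10° lat → SW at lon 120°, lat -80°.
Square 9, 5: +9·2° lon, +5·1° lat → SW at lon 138°, lat -75°.
Subsquare p=15, u=20: +15·0.0833333° lon, +20·0.0416667° lat → SW at lon 139.25°, lat -74.1667°.
Extended square 4, 6: +4·0.00833333° lon, +6·0.00416667° lat → SW at lon 139.283°, lat -74.1417°.
Cell spans 0.00833333° lon × 0.00416667° lat.
west 139.28333, east 139.29167.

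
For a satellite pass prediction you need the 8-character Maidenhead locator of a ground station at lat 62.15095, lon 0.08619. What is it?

JP02bd06

Offset from 180°W / 90°S: lon 180.08619°, lat 152.15095°.
Field: lon ⌊180.08619/20⌋ = 9 → J; lat ⌊152.15095/10⌋ = 15 → P.
Square: lon ⌊0.08619/2⌋ = 0; lat ⌊2.15095/1⌋ = 2.
Subsquare: lon ⌊0.08619/0.0833333⌋ = 1 → b; lat ⌊0.15095/0.0416667⌋ = 3 → d.
Extended square: lon ⌊0.00286/0.00833333⌋ = 0; lat ⌊0.02595/0.00416667⌋ = 6.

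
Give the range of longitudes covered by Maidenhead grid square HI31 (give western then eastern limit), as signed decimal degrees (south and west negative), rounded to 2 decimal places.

-34.00, -32.00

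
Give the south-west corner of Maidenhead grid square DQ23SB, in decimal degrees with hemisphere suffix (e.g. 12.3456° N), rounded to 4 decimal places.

Field D=3, Q=16: +3·20° lon, +16·10° lat → SW at lon -120°, lat 70°.
Square 2, 3: +2·2° lon, +3·1° lat → SW at lon -116°, lat 73°.
Subsquare s=18, b=1: +18·0.0833333° lon, +1·0.0416667° lat → SW at lon -114.5°, lat 73.0417°.
latitude 73.0417° N, longitude 114.5000° W.

73.0417° N, 114.5000° W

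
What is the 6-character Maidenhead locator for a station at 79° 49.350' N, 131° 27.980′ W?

Add 180° to longitude and 90° to latitude: 48.5337, 169.8225.
Field: 48.5337/20 → 2 → C, 169.8225/10 → 16 → Q; chars CQ.
Square: 8.5337/2 → 4, 9.8225/1 → 9; chars 49.
Subsquare: 0.5337/0.0833333 → 6 → g, 0.8225/0.0416667 → 19 → t; chars gt.

CQ49gt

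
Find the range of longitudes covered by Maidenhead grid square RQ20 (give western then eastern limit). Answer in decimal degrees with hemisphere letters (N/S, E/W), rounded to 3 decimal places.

Field R=17, Q=16: +17·20° lon, +16·10° lat → SW at lon 160°, lat 70°.
Square 2, 0: +2·2° lon, +0·1° lat → SW at lon 164°, lat 70°.
Cell spans 2° lon × 1° lat.
west 164.000° E, east 166.000° E.

164.000° E, 166.000° E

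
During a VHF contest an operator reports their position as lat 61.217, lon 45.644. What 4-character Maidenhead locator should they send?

LP21

Add 180° to longitude and 90° to latitude: 225.64, 151.22.
Field: 225.64/20 → 11 → L, 151.22/10 → 15 → P; chars LP.
Square: 5.64/2 → 2, 1.22/1 → 1; chars 21.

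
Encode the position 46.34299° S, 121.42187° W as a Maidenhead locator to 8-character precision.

CE93gp97

Add 180° to longitude and 90° to latitude: 58.57813, 43.65701.
Field (20°×10°, letters A–R): 58.57813/20 → 2 → C, 43.65701/10 → 4 → E; chars CE.
Square (2°×1°, digits 0–9): 18.57813/2 → 9, 3.65701/1 → 3; chars 93.
Subsquare (5′×2.5′, letters a–x): 0.57813/0.0833333 → 6 → g, 0.65701/0.0416667 → 15 → p; chars gp.
Extended square (30″×15″, digits 0–9): 0.07813/0.00833333 → 9, 0.03201/0.00416667 → 7; chars 97.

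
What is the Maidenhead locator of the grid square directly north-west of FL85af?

FL75xg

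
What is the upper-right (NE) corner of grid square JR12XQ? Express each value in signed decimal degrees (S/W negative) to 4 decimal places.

Field J=9, R=17: +9·20° lon, +17·10° lat → SW at lon 0°, lat 80°.
Square 1, 2: +1·2° lon, +2·1° lat → SW at lon 2°, lat 82°.
Subsquare x=23, q=16: +23·0.0833333° lon, +16·0.0416667° lat → SW at lon 3.91667°, lat 82.6667°.
Cell spans 0.0833333° lon × 0.0416667° lat. NE corner is SW corner plus one full cell.
latitude 82.7083, longitude 4.0000.

82.7083, 4.0000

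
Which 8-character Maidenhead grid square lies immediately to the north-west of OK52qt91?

OK52qt82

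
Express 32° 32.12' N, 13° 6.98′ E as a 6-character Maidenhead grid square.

Offset from 180°W / 90°S: lon 193.1163°, lat 122.5353°.
Field: 193.1163/20 → 9 → J, 122.5353/10 → 12 → M; chars JM.
Square: 13.1163/2 → 6, 2.5353/1 → 2; chars 62.
Subsquare: 1.1163/0.0833333 → 13 → n, 0.5353/0.0416667 → 12 → m; chars nm.

JM62nm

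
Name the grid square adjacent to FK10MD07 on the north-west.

FK10ld98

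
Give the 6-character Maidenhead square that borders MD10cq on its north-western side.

MD10br

Longitude subsquare c = 2; −1 → 1 = b.
Latitude subsquare q = 16; +1 → 17 = r.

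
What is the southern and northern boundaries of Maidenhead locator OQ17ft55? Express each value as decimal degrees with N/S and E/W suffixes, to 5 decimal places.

77.81250° N, 77.81667° N

Field O=14, Q=16: +14·20° lon, +16·10° lat → SW at lon 100°, lat 70°.
Square 1, 7: +1·2° lon, +7·1° lat → SW at lon 102°, lat 77°.
Subsquare f=5, t=19: +5·0.0833333° lon, +19·0.0416667° lat → SW at lon 102.417°, lat 77.7917°.
Extended square 5, 5: +5·0.00833333° lon, +5·0.00416667° lat → SW at lon 102.458°, lat 77.8125°.
Cell spans 0.00833333° lon × 0.00416667° lat.
south 77.81250° N, north 77.81667° N.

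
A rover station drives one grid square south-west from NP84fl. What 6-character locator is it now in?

Longitude subsquare f = 5; −1 → 4 = e.
Latitude subsquare l = 11; −1 → 10 = k.

NP84ek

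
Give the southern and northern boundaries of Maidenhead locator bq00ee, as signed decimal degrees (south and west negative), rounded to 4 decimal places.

70.1667, 70.2083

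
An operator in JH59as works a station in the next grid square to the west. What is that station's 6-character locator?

Longitude subsquare a = 0; −1 → -1, wraps to 23 = x, carry into square.
Longitude square 5; −1 → 4.
The latitude characters are unchanged.

JH49xs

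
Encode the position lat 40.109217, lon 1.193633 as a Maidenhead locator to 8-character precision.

JN00oc36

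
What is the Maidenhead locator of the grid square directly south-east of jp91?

Longitude square 9; +1 → 10, wraps to 0, carry into field.
Longitude field J = 9; +1 → 10 = K.
Latitude square 1; −1 → 0.

KP00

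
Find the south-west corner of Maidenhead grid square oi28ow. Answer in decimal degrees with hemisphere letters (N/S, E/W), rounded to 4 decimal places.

Field O=14, I=8: +14·20° lon, +8·10° lat → SW at lon 100°, lat -10°.
Square 2, 8: +2·2° lon, +8·1° lat → SW at lon 104°, lat -2°.
Subsquare o=14, w=22: +14·0.0833333° lon, +22·0.0416667° lat → SW at lon 105.167°, lat -1.08333°.
latitude 1.0833° S, longitude 105.1667° E.

1.0833° S, 105.1667° E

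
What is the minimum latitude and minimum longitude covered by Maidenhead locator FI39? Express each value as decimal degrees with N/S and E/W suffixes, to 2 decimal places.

1.00° S, 74.00° W

Field F=5, I=8: +5·20° lon, +8·10° lat → SW at lon -80°, lat -10°.
Square 3, 9: +3·2° lon, +9·1° lat → SW at lon -74°, lat -1°.
latitude 1.00° S, longitude 74.00° W.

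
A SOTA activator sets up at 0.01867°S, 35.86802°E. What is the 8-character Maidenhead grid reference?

KI79wx45

Shift to the Maidenhead origin (180°W, 90°S): lon 215.86802, lat 89.98133.
Field: lon ⌊215.86802/20⌋ = 10 → K; lat ⌊89.98133/10⌋ = 8 → I.
Square: lon ⌊15.86802/2⌋ = 7; lat ⌊9.98133/1⌋ = 9.
Subsquare: lon ⌊1.86802/0.0833333⌋ = 22 → w; lat ⌊0.98133/0.0416667⌋ = 23 → x.
Extended square: lon ⌊0.03469/0.00833333⌋ = 4; lat ⌊0.02300/0.00416667⌋ = 5.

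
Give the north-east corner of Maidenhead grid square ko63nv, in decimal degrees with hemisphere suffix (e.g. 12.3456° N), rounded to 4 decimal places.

Field K=10, O=14: +10·20° lon, +14·10° lat → SW at lon 20°, lat 50°.
Square 6, 3: +6·2° lon, +3·1° lat → SW at lon 32°, lat 53°.
Subsquare n=13, v=21: +13·0.0833333° lon, +21·0.0416667° lat → SW at lon 33.0833°, lat 53.875°.
Cell spans 0.0833333° lon × 0.0416667° lat. NE corner is SW corner plus one full cell.
latitude 53.9167° N, longitude 33.1667° E.

53.9167° N, 33.1667° E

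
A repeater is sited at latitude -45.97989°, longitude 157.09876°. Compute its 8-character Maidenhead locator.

QE84na14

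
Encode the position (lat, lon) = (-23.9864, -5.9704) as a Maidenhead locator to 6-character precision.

IG76aa

Offset from 180°W / 90°S: lon 174.0296°, lat 66.0136°.
Field: 174.0296/20 → 8 → I, 66.0136/10 → 6 → G; chars IG.
Square: 14.0296/2 → 7, 6.0136/1 → 6; chars 76.
Subsquare: 0.0296/0.0833333 → 0 → a, 0.0136/0.0416667 → 0 → a; chars aa.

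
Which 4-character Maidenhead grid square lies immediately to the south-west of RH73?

Longitude square 7; −1 → 6.
Latitude square 3; −1 → 2.

RH62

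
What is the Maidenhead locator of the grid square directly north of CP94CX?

CP95ca

Latitude subsquare x = 23; +1 → 24, wraps to 0 = a, carry into square.
Latitude square 4; +1 → 5.
The longitude characters are unchanged.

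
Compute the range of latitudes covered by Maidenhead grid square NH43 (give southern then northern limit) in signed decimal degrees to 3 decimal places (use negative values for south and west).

-17.000, -16.000

Field N=13, H=7: +13·20° lon, +7·10° lat → SW at lon 80°, lat -20°.
Square 4, 3: +4·2° lon, +3·1° lat → SW at lon 88°, lat -17°.
Cell spans 2° lon × 1° lat.
south -17.000, north -16.000.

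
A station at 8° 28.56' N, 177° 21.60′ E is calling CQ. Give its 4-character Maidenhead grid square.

Shift to the Maidenhead origin (180°W, 90°S): lon 357.36, lat 98.48.
Field (20°×10°, letters A–R): lon ⌊357.36/20⌋ = 17 → R; lat ⌊98.48/10⌋ = 9 → J.
Square (2°×1°, digits 0–9): lon ⌊17.36/2⌋ = 8; lat ⌊8.48/1⌋ = 8.

RJ88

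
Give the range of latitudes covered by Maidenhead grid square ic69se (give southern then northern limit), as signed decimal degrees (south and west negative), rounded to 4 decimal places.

-60.8333, -60.7917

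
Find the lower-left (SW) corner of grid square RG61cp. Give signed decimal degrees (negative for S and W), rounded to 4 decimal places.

Field R=17, G=6: +17·20° lon, +6·10° lat → SW at lon 160°, lat -30°.
Square 6, 1: +6·2° lon, +1·1° lat → SW at lon 172°, lat -29°.
Subsquare c=2, p=15: +2·0.0833333° lon, +15·0.0416667° lat → SW at lon 172.167°, lat -28.375°.
latitude -28.3750, longitude 172.1667.

-28.3750, 172.1667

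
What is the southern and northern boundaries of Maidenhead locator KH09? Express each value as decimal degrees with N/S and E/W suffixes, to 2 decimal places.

11.00° S, 10.00° S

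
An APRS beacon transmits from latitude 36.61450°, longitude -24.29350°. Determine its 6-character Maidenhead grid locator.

Add 180° to longitude and 90° to latitude: 155.7065, 126.6145.
Field: 155.7065/20 → 7 → H, 126.6145/10 → 12 → M; chars HM.
Square: 15.7065/2 → 7, 6.6145/1 → 6; chars 76.
Subsquare: 1.7065/0.0833333 → 20 → u, 0.6145/0.0416667 → 14 → o; chars uo.

HM76uo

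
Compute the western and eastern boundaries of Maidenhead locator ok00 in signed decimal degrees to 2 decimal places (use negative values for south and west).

Field O=14, K=10: +14·20° lon, +10·10° lat → SW at lon 100°, lat 10°.
Square 0, 0: +0·2° lon, +0·1° lat → SW at lon 100°, lat 10°.
Cell spans 2° lon × 1° lat.
west 100.00, east 102.00.

100.00, 102.00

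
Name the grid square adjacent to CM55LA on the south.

CM54lx

Latitude subsquare a = 0; −1 → -1, wraps to 23 = x, carry into square.
Latitude square 5; −1 → 4.
The longitude characters are unchanged.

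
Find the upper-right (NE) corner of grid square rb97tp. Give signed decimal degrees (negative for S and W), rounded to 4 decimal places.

Field R=17, B=1: +17·20° lon, +1·10° lat → SW at lon 160°, lat -80°.
Square 9, 7: +9·2° lon, +7·1° lat → SW at lon 178°, lat -73°.
Subsquare t=19, p=15: +19·0.0833333° lon, +15·0.0416667° lat → SW at lon 179.583°, lat -72.375°.
Cell spans 0.0833333° lon × 0.0416667° lat. NE corner is SW corner plus one full cell.
latitude -72.3333, longitude 179.6667.

-72.3333, 179.6667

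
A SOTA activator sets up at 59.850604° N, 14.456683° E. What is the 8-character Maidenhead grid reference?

JO79fu44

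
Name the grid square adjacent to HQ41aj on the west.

HQ31xj

Longitude subsquare a = 0; −1 → -1, wraps to 23 = x, carry into square.
Longitude square 4; −1 → 3.
The latitude characters are unchanged.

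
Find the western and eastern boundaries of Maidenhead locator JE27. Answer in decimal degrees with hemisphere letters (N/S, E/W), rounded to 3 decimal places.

Field J=9, E=4: +9·20° lon, +4·10° lat → SW at lon 0°, lat -50°.
Square 2, 7: +2·2° lon, +7·1° lat → SW at lon 4°, lat -43°.
Cell spans 2° lon × 1° lat.
west 4.000° E, east 6.000° E.

4.000° E, 6.000° E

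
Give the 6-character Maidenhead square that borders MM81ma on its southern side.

Latitude subsquare a = 0; −1 → -1, wraps to 23 = x, carry into square.
Latitude square 1; −1 → 0.
The longitude characters are unchanged.

MM80mx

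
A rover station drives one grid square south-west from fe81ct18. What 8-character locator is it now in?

Longitude extended square 1; −1 → 0.
Latitude extended square 8; −1 → 7.

FE81ct07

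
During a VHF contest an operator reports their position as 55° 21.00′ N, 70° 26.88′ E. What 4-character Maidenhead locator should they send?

MO55

Offset from 180°W / 90°S: lon 250.45°, lat 145.35°.
Field: 250.45/20 → 12 → M, 145.35/10 → 14 → O; chars MO.
Square: 10.45/2 → 5, 5.35/1 → 5; chars 55.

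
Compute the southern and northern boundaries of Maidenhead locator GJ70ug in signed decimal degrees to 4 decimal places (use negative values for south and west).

0.2500, 0.2917

Field G=6, J=9: +6·20° lon, +9·10° lat → SW at lon -60°, lat 0°.
Square 7, 0: +7·2° lon, +0·1° lat → SW at lon -46°, lat 0°.
Subsquare u=20, g=6: +20·0.0833333° lon, +6·0.0416667° lat → SW at lon -44.3333°, lat 0.25°.
Cell spans 0.0833333° lon × 0.0416667° lat.
south 0.2500, north 0.2917.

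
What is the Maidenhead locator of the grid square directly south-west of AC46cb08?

Longitude extended square 0; −1 → -1, wraps to 9, carry into subsquare.
Longitude subsquare c = 2; −1 → 1 = b.
Latitude extended square 8; −1 → 7.

AC46bb97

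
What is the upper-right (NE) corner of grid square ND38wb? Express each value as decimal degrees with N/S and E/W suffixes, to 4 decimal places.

51.9167° S, 87.9167° E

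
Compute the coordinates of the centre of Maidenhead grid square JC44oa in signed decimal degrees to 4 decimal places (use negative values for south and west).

Field J=9, C=2: +9·20° lon, +2·10° lat → SW at lon 0°, lat -70°.
Square 4, 4: +4·2° lon, +4·1° lat → SW at lon 8°, lat -66°.
Subsquare o=14, a=0: +14·0.0833333° lon, +0·0.0416667° lat → SW at lon 9.16667°, lat -66°.
Cell spans 0.0833333° lon × 0.0416667° lat. Centre is SW corner plus half of each.
latitude -65.9792, longitude 9.2083.

-65.9792, 9.2083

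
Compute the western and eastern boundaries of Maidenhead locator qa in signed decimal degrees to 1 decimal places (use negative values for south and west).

Field Q=16, A=0: +16·20° lon, +0·10° lat → SW at lon 140°, lat -90°.
Cell spans 20° lon × 10° lat.
west 140.0, east 160.0.

140.0, 160.0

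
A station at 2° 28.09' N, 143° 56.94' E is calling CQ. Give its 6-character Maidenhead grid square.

QJ12xl

Shift to the Maidenhead origin (180°W, 90°S): lon 323.9490, lat 92.4682.
Field: lon ⌊323.9490/20⌋ = 16 → Q; lat ⌊92.4682/10⌋ = 9 → J.
Square: lon ⌊3.9490/2⌋ = 1; lat ⌊2.4682/1⌋ = 2.
Subsquare: lon ⌊1.9490/0.0833333⌋ = 23 → x; lat ⌊0.4682/0.0416667⌋ = 11 → l.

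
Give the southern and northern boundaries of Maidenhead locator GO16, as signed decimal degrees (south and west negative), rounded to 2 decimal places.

Field G=6, O=14: +6·20° lon, +14·10° lat → SW at lon -60°, lat 50°.
Square 1, 6: +1·2° lon, +6·1° lat → SW at lon -58°, lat 56°.
Cell spans 2° lon × 1° lat.
south 56.00, north 57.00.

56.00, 57.00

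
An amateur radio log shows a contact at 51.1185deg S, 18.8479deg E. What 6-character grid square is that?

Shift to the Maidenhead origin (180°W, 90°S): lon 198.8479, lat 38.8815.
Field: lon ⌊198.8479/20⌋ = 9 → J; lat ⌊38.8815/10⌋ = 3 → D.
Square: lon ⌊18.8479/2⌋ = 9; lat ⌊8.8815/1⌋ = 8.
Subsquare: lon ⌊0.8479/0.0833333⌋ = 10 → k; lat ⌊0.8815/0.0416667⌋ = 21 → v.

JD98kv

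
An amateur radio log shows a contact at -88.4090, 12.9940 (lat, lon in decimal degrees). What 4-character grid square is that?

JA61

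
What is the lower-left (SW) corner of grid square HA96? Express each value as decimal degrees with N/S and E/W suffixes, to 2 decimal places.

84.00° S, 22.00° W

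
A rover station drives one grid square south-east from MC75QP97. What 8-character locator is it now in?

MC75rp06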